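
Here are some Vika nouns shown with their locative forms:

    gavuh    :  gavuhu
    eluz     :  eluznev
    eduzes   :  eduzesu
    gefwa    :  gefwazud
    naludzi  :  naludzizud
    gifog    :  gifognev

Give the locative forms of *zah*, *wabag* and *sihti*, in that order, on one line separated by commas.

The alternation tracks the final sound of the stem — -u when the stem ends in a voiceless consonant (*gavuh*, *eduzes*); -nev when the stem ends in a voiced consonant (*eluz*, *gifog*); -zud when the stem ends in a vowel (*gefwa*, *naludzi*).
The final sound of *zah* is /h/, which is a voiceless consonant, so the suffix is -u, giving *zahu*.
Since the final sound of *wabag* is /g/ (a voiced consonant), it takes -nev, giving *wabagnev*.
Since the final sound of *sihti* is /i/ (a vowel), it takes -zud, giving *sihtizud*.

zahu, wabagnev, sihtizud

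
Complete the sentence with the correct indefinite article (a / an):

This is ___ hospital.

The indefinite article is chosen by the initial *sound* of the following word, not its spelling.
*hospital* begins with the sound /h/ (h is pronounced) — a consonant sound.
So the article is *a*: This is a hospital.

a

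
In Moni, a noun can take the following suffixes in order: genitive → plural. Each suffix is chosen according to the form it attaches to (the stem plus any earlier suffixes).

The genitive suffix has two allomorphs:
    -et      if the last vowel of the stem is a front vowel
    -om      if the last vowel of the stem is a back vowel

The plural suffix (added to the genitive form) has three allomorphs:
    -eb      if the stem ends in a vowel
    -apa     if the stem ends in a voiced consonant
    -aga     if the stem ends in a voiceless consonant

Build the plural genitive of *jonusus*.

*jonusus* — last vowel /u/ (a back vowel) → -om → *jonususom*.
The genitive form *jonususom* — final sound /m/ (a voiced consonant) → -apa → *jonususomapa*.

jonususomapa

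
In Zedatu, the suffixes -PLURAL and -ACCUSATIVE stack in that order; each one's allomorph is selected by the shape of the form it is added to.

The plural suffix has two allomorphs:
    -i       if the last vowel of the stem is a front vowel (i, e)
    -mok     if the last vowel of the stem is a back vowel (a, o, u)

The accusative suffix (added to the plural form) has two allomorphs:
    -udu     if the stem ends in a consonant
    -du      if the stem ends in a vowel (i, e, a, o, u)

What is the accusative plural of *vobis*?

Since the last vowel of *vobis* is /i/ (a front vowel), it takes -i, giving *vobisi*.
The plural form *vobisi* — final sound /i/ (a vowel) → -du → *vobisidu*.

vobisidu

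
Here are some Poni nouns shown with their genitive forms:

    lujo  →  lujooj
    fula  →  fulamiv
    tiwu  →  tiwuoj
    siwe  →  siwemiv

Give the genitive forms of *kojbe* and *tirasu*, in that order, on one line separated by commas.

kojbemiv, tirasuoj

The suffix is conditioned by the last vowel: -oj when the last vowel of the stem is a rounded vowel (*lujo*, *tiwu*); -miv when the last vowel of the stem is an unrounded vowel (*fula*, *siwe*).
Since the last vowel of *kojbe* is /e/ (an unrounded vowel), it takes -miv, giving *kojbemiv*.
The last vowel of *tirasu* is /u/, which is a rounded vowel, so the suffix is -oj, giving *tirasuoj*.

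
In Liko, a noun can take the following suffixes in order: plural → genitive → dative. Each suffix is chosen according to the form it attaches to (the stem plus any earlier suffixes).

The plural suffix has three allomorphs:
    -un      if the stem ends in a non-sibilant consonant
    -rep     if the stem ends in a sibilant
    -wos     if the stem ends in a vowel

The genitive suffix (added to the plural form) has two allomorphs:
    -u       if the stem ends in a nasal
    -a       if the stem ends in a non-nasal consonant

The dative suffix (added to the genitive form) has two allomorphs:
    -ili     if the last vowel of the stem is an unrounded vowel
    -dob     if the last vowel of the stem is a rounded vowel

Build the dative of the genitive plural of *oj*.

ojunudob

*oj* — final sound /j/ (a non-sibilant consonant) → -un → *ojun*.
The plural form *ojun* — final consonant /n/ (a nasal) → -u → *ojunu*.
The genitive form *ojunu*: last vowel = /u/, a rounded vowel → -dob → *ojunudob*.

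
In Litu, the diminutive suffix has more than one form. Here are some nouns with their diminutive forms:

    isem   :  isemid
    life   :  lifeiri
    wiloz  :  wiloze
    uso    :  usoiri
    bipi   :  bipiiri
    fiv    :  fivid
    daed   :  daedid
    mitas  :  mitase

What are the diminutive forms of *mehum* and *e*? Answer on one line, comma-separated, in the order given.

The pattern is sibilance of the final sound: -e when the stem ends in a sibilant (*wiloz*, *mitas*); -id when the stem ends in a non-sibilant consonant (*isem*, *fiv*, *daed*); -iri when the stem ends in a vowel (*life*, *uso*, *bipi*).
*mehum*: final sound = /m/, a non-sibilant consonant → -id → *mehumid*.
The final sound of *e* is /e/, which is a vowel, so the suffix is -iri, giving *eiri*.

mehumid, eiri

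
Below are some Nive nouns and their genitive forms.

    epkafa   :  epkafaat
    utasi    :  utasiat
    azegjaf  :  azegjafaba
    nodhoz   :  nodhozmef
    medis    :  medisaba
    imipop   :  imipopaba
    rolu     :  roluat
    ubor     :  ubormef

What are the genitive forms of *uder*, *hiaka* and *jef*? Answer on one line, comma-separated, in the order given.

udermef, hiakaat, jefaba

The pattern is voicing of the final sound: -aba when the stem ends in a voiceless consonant (*azegjaf*, *medis*, *imipop*); -mef when the stem ends in a voiced consonant (*nodhoz*, *ubor*); -at when the stem ends in a vowel (*epkafa*, *utasi*, *rolu*).
Since the final sound of *uder* is /r/ (a voiced consonant), it takes -mef, giving *udermef*.
The final sound of *hiaka* is /a/, which is a vowel, so the suffix is -at, giving *hiakaat*.
*jef*: final sound = /f/, a voiceless consonant → -aba → *jefaba*.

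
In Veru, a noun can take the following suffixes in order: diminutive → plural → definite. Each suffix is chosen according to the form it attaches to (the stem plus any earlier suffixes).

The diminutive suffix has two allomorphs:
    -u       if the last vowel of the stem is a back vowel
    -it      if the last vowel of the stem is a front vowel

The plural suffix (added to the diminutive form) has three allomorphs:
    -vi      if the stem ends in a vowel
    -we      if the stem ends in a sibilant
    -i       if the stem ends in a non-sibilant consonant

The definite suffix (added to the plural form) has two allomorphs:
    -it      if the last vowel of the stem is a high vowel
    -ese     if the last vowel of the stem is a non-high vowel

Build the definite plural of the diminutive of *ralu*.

raluuviit

The last vowel of *ralu* is /u/, which is a back vowel, so the diminutive suffix is -u, giving *raluu*.
The diminutive form *raluu* — final sound /u/ (a vowel) → -vi → *raluuvi*.
Since the last vowel of the plural form *raluuvi* is /i/ (a high vowel), it takes -it, giving *raluuviit*.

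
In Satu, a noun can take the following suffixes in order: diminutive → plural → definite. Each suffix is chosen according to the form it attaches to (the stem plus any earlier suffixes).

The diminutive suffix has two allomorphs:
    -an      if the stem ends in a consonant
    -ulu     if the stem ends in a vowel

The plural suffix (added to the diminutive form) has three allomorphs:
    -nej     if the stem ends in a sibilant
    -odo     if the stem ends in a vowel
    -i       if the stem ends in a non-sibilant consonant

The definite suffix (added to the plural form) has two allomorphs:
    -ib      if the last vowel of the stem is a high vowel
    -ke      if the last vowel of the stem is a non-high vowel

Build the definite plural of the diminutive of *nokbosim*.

nokbosimaniib

The final sound of *nokbosim* is /m/, which is a consonant, so the diminutive suffix is -an, giving *nokbosiman*.
The diminutive form *nokbosiman* — final sound /n/ (a non-sibilant consonant) → -i → *nokbosimani*.
The plural form *nokbosimani* — last vowel /i/ (a high vowel) → -ib → *nokbosimaniib*.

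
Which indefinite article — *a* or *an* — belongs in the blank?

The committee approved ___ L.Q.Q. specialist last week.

an

The indefinite article is chosen by the initial *sound* of the following word, not its spelling.
The initialism *L.Q.Q.* is read letter by letter; the first letter, L, is pronounced /ɛl/, which begins with a vowel sound.
So the article is *an*: The committee approved an L.Q.Q. specialist last week.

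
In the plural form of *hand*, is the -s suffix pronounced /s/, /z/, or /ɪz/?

/z/

The stem *hand* ends in a voiced non-sibilant sound.
The plural suffix surfaces as /ɪz/ after sibilants, /s/ after other voiceless consonants, and /z/ after other voiced sounds.
So the plural -s on *hand* is pronounced /z/.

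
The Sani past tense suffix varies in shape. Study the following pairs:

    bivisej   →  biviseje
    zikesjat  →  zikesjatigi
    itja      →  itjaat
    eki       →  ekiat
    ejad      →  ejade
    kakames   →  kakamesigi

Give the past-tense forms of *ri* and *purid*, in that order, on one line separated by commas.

Looking at the final sound of each stem: -igi when the stem ends in a voiceless consonant (*zikesjat*, *kakames*); -e when the stem ends in a voiced consonant (*bivisej*, *ejad*); -at when the stem ends in a vowel (*itja*, *eki*).
Since the final sound of *ri* is /i/ (a vowel), it takes -at, giving *riat*.
Since the final sound of *purid* is /d/ (a voiced consonant), it takes -e, giving *puride*.

riat, puride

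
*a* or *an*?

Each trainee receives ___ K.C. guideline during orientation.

The indefinite article is chosen by the initial *sound* of the following word, not its spelling.
The initialism *K.C.* is read letter by letter; the first letter, K, is pronounced /keɪ/, which begins with a consonant sound.
So the article is *a*: Each trainee receives a K.C. guideline during orientation.

a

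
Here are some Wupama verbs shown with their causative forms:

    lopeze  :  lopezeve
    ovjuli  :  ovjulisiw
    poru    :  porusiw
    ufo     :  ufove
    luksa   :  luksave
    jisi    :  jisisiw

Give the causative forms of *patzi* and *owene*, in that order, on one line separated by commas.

patzisiw, oweneve

The pattern is height harmony: -siw when the last vowel of the stem is a high vowel (*ovjuli*, *poru*, *jisi*); -ve when the last vowel of the stem is a non-high vowel (*lopeze*, *ufo*, *luksa*).
Since the last vowel of *patzi* is /i/ (a high vowel), it takes -siw, giving *patzisiw*.
The last vowel of *owene* is /e/, which is a non-high vowel, so the suffix is -ve, giving *oweneve*.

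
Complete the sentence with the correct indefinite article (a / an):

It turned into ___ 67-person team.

The indefinite article is chosen by the initial *sound* of the following word, not its spelling.
The number *67* is spoken "sixty-…", beginning with /ˈsɪksti/ — a consonant sound.
So the article is *a*: It turned into a 67-person team.

a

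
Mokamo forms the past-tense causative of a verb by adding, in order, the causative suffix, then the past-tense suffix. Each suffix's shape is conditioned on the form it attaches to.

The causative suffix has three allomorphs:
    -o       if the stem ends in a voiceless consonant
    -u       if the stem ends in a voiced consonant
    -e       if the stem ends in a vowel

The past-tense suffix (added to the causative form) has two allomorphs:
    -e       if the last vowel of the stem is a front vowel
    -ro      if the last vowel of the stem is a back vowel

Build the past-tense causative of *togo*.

togoee

*togo* — final sound /o/ (a vowel) → -e → *togoe*.
The causative form *togoe*: last vowel = /e/, a front vowel → -e → *togoee*.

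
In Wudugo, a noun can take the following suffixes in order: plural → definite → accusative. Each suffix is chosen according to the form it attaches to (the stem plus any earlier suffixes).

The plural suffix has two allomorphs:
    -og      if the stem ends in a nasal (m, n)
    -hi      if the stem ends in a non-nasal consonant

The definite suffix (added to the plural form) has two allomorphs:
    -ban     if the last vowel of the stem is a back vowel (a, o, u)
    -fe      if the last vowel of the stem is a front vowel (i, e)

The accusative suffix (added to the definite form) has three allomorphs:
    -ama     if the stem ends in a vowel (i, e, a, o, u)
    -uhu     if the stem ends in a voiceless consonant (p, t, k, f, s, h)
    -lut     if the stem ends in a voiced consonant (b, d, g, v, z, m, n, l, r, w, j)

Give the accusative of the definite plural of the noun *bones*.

boneshifeama

*bones* — final consonant /s/ (non-nasal) → -hi → *boneshi*.
The plural form *boneshi* — last vowel /i/ (a front vowel) → -fe → *boneshife*.
The definite form *boneshife*: final sound = /e/, a vowel → -ama → *boneshifeama*.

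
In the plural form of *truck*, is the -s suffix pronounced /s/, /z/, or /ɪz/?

/s/

The stem *truck* ends in a voiceless non-sibilant consonant.
The plural suffix surfaces as /ɪz/ after sibilants, /s/ after other voiceless consonants, and /z/ after other voiced sounds.
So the plural -s on *truck* is pronounced /s/.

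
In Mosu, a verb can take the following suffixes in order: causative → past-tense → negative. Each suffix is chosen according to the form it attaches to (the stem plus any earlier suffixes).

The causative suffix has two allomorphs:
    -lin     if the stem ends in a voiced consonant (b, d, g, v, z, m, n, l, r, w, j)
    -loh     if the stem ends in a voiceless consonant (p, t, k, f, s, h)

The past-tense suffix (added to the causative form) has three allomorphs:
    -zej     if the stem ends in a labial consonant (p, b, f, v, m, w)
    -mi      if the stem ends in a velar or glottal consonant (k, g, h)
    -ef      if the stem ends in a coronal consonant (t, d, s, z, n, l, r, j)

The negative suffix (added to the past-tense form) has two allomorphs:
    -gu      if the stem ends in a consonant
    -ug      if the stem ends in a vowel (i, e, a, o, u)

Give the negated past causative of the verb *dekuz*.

dekuzlinefgu

The final consonant of *dekuz* is /z/, which is voiced, so the causative suffix is -lin, giving *dekuzlin*.
The final consonant of the causative form *dekuzlin* is /n/, which is coronal, so the past-tense suffix is -ef, giving *dekuzlinef*.
The final sound of the past-tense form *dekuzlinef* is /f/, which is a consonant, so the negative suffix is -gu, giving *dekuzlinefgu*.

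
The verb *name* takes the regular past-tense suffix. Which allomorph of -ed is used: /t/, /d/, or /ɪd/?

/d/

The stem *name* ends in a voiced sound other than /d/.
The -ed suffix is realized as /ɪd/ after /t, d/; as /t/ after other voiceless consonants; and as /d/ after other voiced sounds.
So -ed on *name* is pronounced /d/.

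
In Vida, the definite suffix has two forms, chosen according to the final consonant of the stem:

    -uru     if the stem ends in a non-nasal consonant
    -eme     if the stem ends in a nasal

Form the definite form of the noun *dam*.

dameme

The final consonant of *dam* is /m/, which is a nasal, so the suffix is -eme, giving *dameme*.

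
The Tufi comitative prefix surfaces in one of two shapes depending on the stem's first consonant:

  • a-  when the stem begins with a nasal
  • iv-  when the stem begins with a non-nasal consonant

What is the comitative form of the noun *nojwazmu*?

The first consonant of *nojwazmu* is /n/, which is a nasal, so the prefix is a-, giving *anojwazmu*.

anojwazmu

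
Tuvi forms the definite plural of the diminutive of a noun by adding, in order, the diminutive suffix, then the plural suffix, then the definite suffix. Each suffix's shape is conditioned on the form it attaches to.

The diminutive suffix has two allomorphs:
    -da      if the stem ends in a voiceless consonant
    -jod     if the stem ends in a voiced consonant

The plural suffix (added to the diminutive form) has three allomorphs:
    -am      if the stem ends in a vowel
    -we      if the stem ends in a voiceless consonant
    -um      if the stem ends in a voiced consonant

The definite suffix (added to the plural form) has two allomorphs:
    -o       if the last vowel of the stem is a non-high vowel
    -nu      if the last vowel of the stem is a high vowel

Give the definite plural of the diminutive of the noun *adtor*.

adtorjodumnu

Since the final consonant of *adtor* is /r/ (voiced), it takes -jod, giving *adtorjod*.
The diminutive form *adtorjod* — final sound /d/ (a voiced consonant) → -um → *adtorjodum*.
Since the last vowel of the plural form *adtorjodum* is /u/ (a high vowel), it takes -nu, giving *adtorjodumnu*.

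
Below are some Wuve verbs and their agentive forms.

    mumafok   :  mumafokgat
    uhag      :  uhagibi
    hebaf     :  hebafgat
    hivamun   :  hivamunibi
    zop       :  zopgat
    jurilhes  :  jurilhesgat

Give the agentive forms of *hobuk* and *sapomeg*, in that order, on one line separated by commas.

The alternation tracks the final consonant of the stem — -gat when the stem ends in a voiceless consonant (*mumafok*, *hebaf*, *zop*, *jurilhes*); -ibi when the stem ends in a voiced consonant (*uhag*, *hivamun*).
The final consonant of *hobuk* is /k/, which is voiceless, so the suffix is -gat, giving *hobukgat*.
The final consonant of *sapomeg* is /g/, which is voiced, so the suffix is -ibi, giving *sapomegibi*.

hobukgat, sapomegibi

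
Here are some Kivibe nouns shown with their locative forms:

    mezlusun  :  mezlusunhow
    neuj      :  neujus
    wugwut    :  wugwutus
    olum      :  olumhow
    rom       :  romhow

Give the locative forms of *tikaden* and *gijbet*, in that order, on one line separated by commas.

The pattern is nasality of the final consonant: -how when the stem ends in a nasal (*mezlusun*, *olum*, *rom*); -us when the stem ends in a non-nasal consonant (*neuj*, *wugwut*).
*tikaden* — final consonant /n/ (a nasal) → -how → *tikadenhow*.
Since the final consonant of *gijbet* is /t/ (non-nasal), it takes -us, giving *gijbetus*.

tikadenhow, gijbetus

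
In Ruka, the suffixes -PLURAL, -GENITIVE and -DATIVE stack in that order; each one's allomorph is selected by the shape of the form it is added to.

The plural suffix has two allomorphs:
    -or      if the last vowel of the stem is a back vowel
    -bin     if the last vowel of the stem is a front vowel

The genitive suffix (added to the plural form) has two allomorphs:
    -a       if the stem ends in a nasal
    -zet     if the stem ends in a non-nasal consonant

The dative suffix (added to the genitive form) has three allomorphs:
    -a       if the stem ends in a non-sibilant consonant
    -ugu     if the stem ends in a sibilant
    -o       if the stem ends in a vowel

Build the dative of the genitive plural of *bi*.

bibinao

*bi* — last vowel /i/ (a front vowel) → -bin → *bibin*.
The plural form *bibin* — final consonant /n/ (a nasal) → -a → *bibina*.
The genitive form *bibina* — final sound /a/ (a vowel) → -o → *bibinao*.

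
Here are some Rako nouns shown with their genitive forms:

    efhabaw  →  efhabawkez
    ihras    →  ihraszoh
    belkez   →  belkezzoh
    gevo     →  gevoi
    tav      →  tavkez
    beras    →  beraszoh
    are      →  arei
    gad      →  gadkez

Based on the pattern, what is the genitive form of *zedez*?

zedezzoh

Looking at the final sound of each stem: -zoh when the stem ends in a sibilant (*ihras*, *belkez*, *beras*); -kez when the stem ends in a non-sibilant consonant (*efhabaw*, *tav*, *gad*); -i when the stem ends in a vowel (*gevo*, *are*).
Since the final sound of *zedez* is /z/ (a sibilant), it takes -zoh, giving *zedezzoh*.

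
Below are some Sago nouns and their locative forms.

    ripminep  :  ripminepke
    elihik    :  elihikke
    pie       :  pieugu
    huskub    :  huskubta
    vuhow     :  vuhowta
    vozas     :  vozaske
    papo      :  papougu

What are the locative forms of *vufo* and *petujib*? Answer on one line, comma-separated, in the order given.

vufougu, petujibta

The suffix is conditioned by the final sound: -ke when the stem ends in a voiceless consonant (*ripminep*, *elihik*, *vozas*); -ta when the stem ends in a voiced consonant (*huskub*, *vuhow*); -ugu when the stem ends in a vowel (*pie*, *papo*).
The final sound of *vufo* is /o/, which is a vowel, so the suffix is -ugu, giving *vufougu*.
*petujib*: final sound = /b/, a voiced consonant → -ta → *petujibta*.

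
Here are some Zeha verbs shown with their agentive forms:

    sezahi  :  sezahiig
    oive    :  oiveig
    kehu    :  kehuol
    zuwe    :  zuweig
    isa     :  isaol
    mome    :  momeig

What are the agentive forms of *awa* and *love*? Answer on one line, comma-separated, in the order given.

The suffix is conditioned by the last vowel: -ig when the last vowel of the stem is a front vowel (*sezahi*, *oive*, *zuwe*, *mome*); -ol when the last vowel of the stem is a back vowel (*kehu*, *isa*).
*awa*: last vowel = /a/, a back vowel → -ol → *awaol*.
Since the last vowel of *love* is /e/ (a front vowel), it takes -ig, giving *loveig*.

awaol, loveig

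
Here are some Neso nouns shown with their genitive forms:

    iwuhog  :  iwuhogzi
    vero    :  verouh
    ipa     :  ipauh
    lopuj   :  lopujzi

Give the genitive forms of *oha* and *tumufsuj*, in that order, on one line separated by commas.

Looking at the final sound of each stem: -zi when the stem ends in a consonant (*iwuhog*, *lopuj*); -uh when the stem ends in a vowel (*vero*, *ipa*).
The final sound of *oha* is /a/, which is a vowel, so the suffix is -uh, giving *ohauh*.
Since the final sound of *tumufsuj* is /j/ (a consonant), it takes -zi, giving *tumufsujzi*.

ohauh, tumufsujzi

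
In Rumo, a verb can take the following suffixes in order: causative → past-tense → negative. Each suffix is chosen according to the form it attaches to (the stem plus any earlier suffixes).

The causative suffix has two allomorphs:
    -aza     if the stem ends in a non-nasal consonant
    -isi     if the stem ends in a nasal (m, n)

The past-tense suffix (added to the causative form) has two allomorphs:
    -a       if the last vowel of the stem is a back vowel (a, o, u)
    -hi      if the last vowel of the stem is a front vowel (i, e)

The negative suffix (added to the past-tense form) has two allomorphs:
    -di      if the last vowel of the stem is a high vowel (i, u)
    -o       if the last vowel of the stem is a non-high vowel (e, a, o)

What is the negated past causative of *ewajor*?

*ewajor* — final consonant /r/ (non-nasal) → -aza → *ewajoraza*.
The last vowel of the causative form *ewajoraza* is /a/, which is a back vowel, so the past-tense suffix is -a, giving *ewajorazaa*.
The past-tense form *ewajorazaa*: last vowel = /a/, a non-high vowel → -o → *ewajorazaao*.

ewajorazaao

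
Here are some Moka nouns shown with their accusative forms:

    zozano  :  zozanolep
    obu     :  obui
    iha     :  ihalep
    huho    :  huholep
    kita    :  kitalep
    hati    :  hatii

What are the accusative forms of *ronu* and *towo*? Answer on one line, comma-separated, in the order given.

ronui, towolep

Looking at the last vowel of each stem: -i when the last vowel of the stem is a high vowel (*obu*, *hati*); -lep when the last vowel of the stem is a non-high vowel (*zozano*, *iha*, *huho*, *kita*).
Since the last vowel of *ronu* is /u/ (a high vowel), it takes -i, giving *ronui*.
*towo* — last vowel /o/ (a non-high vowel) → -lep → *towolep*.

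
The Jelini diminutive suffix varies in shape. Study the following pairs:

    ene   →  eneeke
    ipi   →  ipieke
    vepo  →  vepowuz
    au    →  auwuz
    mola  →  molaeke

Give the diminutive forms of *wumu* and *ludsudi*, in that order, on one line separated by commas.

Looking at the last vowel of each stem: -wuz when the last vowel of the stem is a rounded vowel (*vepo*, *au*); -eke when the last vowel of the stem is an unrounded vowel (*ene*, *ipi*, *mola*).
The last vowel of *wumu* is /u/, which is a rounded vowel, so the suffix is -wuz, giving *wumuwuz*.
*ludsudi* — last vowel /i/ (an unrounded vowel) → -eke → *ludsudieke*.

wumuwuz, ludsudieke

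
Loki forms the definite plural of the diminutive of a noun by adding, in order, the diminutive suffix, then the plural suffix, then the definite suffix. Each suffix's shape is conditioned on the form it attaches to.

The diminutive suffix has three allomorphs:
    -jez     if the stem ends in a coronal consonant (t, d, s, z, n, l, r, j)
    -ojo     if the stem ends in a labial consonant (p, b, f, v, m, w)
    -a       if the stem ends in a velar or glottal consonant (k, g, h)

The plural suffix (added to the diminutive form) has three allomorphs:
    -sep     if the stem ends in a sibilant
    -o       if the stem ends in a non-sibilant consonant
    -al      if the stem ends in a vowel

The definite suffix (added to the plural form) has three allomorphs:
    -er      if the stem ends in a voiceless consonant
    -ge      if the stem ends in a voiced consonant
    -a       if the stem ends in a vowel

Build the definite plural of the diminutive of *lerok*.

The final consonant of *lerok* is /k/, which is velar/glottal, so the diminutive suffix is -a, giving *leroka*.
The final sound of the diminutive form *leroka* is /a/, which is a vowel, so the plural suffix is -al, giving *lerokaal*.
The plural form *lerokaal*: final sound = /l/, a voiced consonant → -ge → *lerokaalge*.

lerokaalge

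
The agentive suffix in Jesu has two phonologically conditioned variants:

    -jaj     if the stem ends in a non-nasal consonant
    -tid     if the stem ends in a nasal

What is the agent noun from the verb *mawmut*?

mawmutjaj

The final consonant of *mawmut* is /t/, which is non-nasal, so the suffix is -jaj, giving *mawmutjaj*.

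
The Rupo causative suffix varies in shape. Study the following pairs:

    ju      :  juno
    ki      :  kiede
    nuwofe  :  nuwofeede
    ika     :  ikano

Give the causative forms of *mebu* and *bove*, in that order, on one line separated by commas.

The alternation tracks the last vowel of the stem — -ede when the last vowel of the stem is a front vowel (*ki*, *nuwofe*); -no when the last vowel of the stem is a back vowel (*ju*, *ika*).
*mebu* — last vowel /u/ (a back vowel) → -no → *mebuno*.
*bove* — last vowel /e/ (a front vowel) → -ede → *boveede*.

mebuno, boveede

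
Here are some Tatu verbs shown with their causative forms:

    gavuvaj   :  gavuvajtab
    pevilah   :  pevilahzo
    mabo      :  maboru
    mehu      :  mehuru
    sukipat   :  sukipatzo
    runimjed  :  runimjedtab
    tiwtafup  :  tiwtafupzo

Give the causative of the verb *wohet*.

wohetzo

The pattern is voicing of the final sound: -zo when the stem ends in a voiceless consonant (*pevilah*, *sukipat*, *tiwtafup*); -tab when the stem ends in a voiced consonant (*gavuvaj*, *runimjed*); -ru when the stem ends in a vowel (*mabo*, *mehu*).
*wohet* — final sound /t/ (a voiceless consonant) → -zo → *wohetzo*.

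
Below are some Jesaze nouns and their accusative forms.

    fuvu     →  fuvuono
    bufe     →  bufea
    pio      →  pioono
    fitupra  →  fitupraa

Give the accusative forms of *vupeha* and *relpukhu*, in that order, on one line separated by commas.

vupehaa, relpukhuono

The alternation tracks the last vowel of the stem — -ono when the last vowel of the stem is a rounded vowel (*fuvu*, *pio*); -a when the last vowel of the stem is an unrounded vowel (*bufe*, *fitupra*).
*vupeha*: last vowel = /a/, an unrounded vowel → -a → *vupehaa*.
The last vowel of *relpukhu* is /u/, which is a rounded vowel, so the suffix is -ono, giving *relpukhuono*.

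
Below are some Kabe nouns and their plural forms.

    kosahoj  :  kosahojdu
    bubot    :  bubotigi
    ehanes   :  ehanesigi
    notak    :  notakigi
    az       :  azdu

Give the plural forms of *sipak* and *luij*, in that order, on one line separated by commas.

The suffix is conditioned by the final consonant: -igi when the stem ends in a voiceless consonant (*bubot*, *ehanes*, *notak*); -du when the stem ends in a voiced consonant (*kosahoj*, *az*).
*sipak*: final consonant = /k/, voiceless → -igi → *sipakigi*.
Since the final consonant of *luij* is /j/ (voiced), it takes -du, giving *luijdu*.

sipakigi, luijdu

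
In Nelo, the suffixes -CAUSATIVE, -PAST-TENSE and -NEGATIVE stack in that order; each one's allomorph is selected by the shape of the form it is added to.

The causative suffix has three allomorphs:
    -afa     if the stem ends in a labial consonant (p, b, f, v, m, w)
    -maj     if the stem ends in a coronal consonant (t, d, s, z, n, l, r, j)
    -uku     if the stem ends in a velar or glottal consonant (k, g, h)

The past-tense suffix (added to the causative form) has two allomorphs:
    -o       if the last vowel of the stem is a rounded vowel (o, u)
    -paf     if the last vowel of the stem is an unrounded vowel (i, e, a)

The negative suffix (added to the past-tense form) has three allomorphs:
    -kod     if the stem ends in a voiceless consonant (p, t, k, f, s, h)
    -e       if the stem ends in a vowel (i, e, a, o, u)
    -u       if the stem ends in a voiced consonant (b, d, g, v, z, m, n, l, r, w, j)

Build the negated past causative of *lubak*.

Since the final consonant of *lubak* is /k/ (velar/glottal), it takes -uku, giving *lubakuku*.
Since the last vowel of the causative form *lubakuku* is /u/ (a rounded vowel), it takes -o, giving *lubakukuo*.
The past-tense form *lubakukuo*: final sound = /o/, a vowel → -e → *lubakukuoe*.

lubakukuoe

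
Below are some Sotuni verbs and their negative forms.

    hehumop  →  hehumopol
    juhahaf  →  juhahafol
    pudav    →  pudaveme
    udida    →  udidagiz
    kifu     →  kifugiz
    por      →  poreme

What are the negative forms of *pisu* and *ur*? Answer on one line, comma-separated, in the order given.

pisugiz, ureme

Looking at the final sound of each stem: -ol when the stem ends in a voiceless consonant (*hehumop*, *juhahaf*); -eme when the stem ends in a voiced consonant (*pudav*, *por*); -giz when the stem ends in a vowel (*udida*, *kifu*).
The final sound of *pisu* is /u/, which is a vowel, so the suffix is -giz, giving *pisugiz*.
Since the final sound of *ur* is /r/ (a voiced consonant), it takes -eme, giving *ureme*.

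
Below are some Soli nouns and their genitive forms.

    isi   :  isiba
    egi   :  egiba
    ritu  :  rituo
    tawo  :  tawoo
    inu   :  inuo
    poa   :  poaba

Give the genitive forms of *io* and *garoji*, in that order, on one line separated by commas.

ioo, garojiba

The suffix is conditioned by the last vowel: -o when the last vowel of the stem is a rounded vowel (*ritu*, *tawo*, *inu*); -ba when the last vowel of the stem is an unrounded vowel (*isi*, *egi*, *poa*).
*io* — last vowel /o/ (a rounded vowel) → -o → *ioo*.
Since the last vowel of *garoji* is /i/ (an unrounded vowel), it takes -ba, giving *garojiba*.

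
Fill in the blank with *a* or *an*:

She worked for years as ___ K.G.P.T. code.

a

The indefinite article is chosen by the initial *sound* of the following word, not its spelling.
The initialism *K.G.P.T.* is read letter by letter; the first letter, K, is pronounced /keɪ/, which begins with a consonant sound.
So the article is *a*: She worked for years as a K.G.P.T. code.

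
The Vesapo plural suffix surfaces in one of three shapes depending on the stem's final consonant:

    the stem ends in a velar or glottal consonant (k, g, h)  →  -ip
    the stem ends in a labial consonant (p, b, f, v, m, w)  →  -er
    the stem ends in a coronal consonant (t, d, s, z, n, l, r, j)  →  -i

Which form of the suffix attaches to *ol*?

-i

*ol*: final consonant = /l/, coronal → -i.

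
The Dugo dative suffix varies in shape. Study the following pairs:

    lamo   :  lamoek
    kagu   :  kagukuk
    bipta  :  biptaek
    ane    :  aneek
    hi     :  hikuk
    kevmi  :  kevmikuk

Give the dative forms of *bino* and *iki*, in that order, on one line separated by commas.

The suffix is conditioned by the last vowel: -kuk when the last vowel of the stem is a high vowel (*kagu*, *hi*, *kevmi*); -ek when the last vowel of the stem is a non-high vowel (*lamo*, *bipta*, *ane*).
*bino*: last vowel = /o/, a non-high vowel → -ek → *binoek*.
The last vowel of *iki* is /i/, which is a high vowel, so the suffix is -kuk, giving *ikikuk*.

binoek, ikikuk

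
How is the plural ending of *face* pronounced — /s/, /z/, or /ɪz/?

/ɪz/

The stem *face* ends in a sibilant (/s, z, ʃ, ʒ, tʃ, dʒ/).
The plural suffix surfaces as /ɪz/ after sibilants, /s/ after other voiceless consonants, and /z/ after other voiced sounds.
So the plural -s on *face* is pronounced /ɪz/.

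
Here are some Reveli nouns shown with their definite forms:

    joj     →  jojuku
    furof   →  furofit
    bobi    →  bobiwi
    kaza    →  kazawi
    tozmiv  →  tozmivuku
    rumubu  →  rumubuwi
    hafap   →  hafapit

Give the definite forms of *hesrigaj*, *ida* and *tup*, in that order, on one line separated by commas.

hesrigajuku, idawi, tupit

The pattern is voicing of the final sound: -it when the stem ends in a voiceless consonant (*furof*, *hafap*); -uku when the stem ends in a voiced consonant (*joj*, *tozmiv*); -wi when the stem ends in a vowel (*bobi*, *kaza*, *rumubu*).
Since the final sound of *hesrigaj* is /j/ (a voiced consonant), it takes -uku, giving *hesrigajuku*.
Since the final sound of *ida* is /a/ (a vowel), it takes -wi, giving *idawi*.
The final sound of *tup* is /p/, which is a voiceless consonant, so the suffix is -it, giving *tupit*.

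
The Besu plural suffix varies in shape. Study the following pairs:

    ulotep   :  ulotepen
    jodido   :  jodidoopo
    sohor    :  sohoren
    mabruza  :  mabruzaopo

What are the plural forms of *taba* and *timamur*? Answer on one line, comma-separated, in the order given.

tabaopo, timamuren

The alternation tracks the final sound of the stem — -en when the stem ends in a consonant (*ulotep*, *sohor*); -opo when the stem ends in a vowel (*jodido*, *mabruza*).
Since the final sound of *taba* is /a/ (a vowel), it takes -opo, giving *tabaopo*.
*timamur*: final sound = /r/, a consonant → -en → *timamuren*.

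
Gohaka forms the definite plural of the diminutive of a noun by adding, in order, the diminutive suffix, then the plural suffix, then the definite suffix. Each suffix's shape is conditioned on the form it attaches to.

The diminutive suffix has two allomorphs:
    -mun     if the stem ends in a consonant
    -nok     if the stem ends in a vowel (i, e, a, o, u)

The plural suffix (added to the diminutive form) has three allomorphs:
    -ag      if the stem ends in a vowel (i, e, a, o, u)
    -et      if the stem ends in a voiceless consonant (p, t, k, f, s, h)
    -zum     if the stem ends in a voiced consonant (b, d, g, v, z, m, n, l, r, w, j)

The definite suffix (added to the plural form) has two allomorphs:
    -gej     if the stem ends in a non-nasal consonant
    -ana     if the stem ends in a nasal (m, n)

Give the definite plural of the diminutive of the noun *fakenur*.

*fakenur* — final sound /r/ (a consonant) → -mun → *fakenurmun*.
The final sound of the diminutive form *fakenurmun* is /n/, which is a voiced consonant, so the plural suffix is -zum, giving *fakenurmunzum*.
Since the final consonant of the plural form *fakenurmunzum* is /m/ (a nasal), it takes -ana, giving *fakenurmunzumana*.

fakenurmunzumana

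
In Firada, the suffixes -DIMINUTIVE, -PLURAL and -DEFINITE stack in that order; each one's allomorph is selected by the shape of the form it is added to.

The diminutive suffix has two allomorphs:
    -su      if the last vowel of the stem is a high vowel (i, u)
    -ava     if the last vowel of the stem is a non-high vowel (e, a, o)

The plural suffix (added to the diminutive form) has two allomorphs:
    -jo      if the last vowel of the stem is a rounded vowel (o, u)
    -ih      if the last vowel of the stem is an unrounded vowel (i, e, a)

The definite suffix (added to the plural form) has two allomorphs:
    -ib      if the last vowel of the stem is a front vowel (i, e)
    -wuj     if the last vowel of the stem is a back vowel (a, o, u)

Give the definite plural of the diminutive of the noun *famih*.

Since the last vowel of *famih* is /i/ (a high vowel), it takes -su, giving *famihsu*.
The diminutive form *famihsu*: last vowel = /u/, a rounded vowel → -jo → *famihsujo*.
Since the last vowel of the plural form *famihsujo* is /o/ (a back vowel), it takes -wuj, giving *famihsujowuj*.

famihsujowuj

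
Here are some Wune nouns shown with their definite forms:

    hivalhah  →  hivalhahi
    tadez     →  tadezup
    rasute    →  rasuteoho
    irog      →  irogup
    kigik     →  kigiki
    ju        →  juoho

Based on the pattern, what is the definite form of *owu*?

owuoho

The suffix is conditioned by the final sound: -i when the stem ends in a voiceless consonant (*hivalhah*, *kigik*); -up when the stem ends in a voiced consonant (*tadez*, *irog*); -oho when the stem ends in a vowel (*rasute*, *ju*).
The final sound of *owu* is /u/, which is a vowel, so the suffix is -oho, giving *owuoho*.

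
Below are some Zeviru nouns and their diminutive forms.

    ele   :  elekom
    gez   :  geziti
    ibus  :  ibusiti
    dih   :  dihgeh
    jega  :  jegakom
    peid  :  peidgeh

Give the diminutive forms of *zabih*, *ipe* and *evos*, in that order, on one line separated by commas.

zabihgeh, ipekom, evositi

The alternation tracks the final sound of the stem — -iti when the stem ends in a sibilant (*gez*, *ibus*); -geh when the stem ends in a non-sibilant consonant (*dih*, *peid*); -kom when the stem ends in a vowel (*ele*, *jega*).
The final sound of *zabih* is /h/, which is a non-sibilant consonant, so the suffix is -geh, giving *zabihgeh*.
Since the final sound of *ipe* is /e/ (a vowel), it takes -kom, giving *ipekom*.
The final sound of *evos* is /s/, which is a sibilant, so the suffix is -iti, giving *evositi*.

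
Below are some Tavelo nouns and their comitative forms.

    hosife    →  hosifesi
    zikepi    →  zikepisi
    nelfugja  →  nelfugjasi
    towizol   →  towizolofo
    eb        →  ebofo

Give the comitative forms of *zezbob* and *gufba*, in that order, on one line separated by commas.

Looking at the final sound of each stem: -ofo when the stem ends in a consonant (*towizol*, *eb*); -si when the stem ends in a vowel (*hosife*, *zikepi*, *nelfugja*).
The final sound of *zezbob* is /b/, which is a consonant, so the suffix is -ofo, giving *zezbobofo*.
Since the final sound of *gufba* is /a/ (a vowel), it takes -si, giving *gufbasi*.

zezbobofo, gufbasi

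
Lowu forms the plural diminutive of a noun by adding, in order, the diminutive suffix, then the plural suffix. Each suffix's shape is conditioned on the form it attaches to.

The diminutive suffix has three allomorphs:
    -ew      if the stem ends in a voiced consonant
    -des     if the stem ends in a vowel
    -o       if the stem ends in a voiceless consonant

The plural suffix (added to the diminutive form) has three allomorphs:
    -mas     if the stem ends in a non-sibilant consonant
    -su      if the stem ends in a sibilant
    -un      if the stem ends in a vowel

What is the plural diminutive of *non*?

nonewmas

Since the final sound of *non* is /n/ (a voiced consonant), it takes -ew, giving *nonew*.
The diminutive form *nonew*: final sound = /w/, a non-sibilant consonant → -mas → *nonewmas*.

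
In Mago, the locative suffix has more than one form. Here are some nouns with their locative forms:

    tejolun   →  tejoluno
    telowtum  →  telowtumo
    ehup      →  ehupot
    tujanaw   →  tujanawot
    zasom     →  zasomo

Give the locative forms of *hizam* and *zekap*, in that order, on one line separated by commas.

hizamo, zekapot

The pattern is nasality of the final consonant: -o when the stem ends in a nasal (*tejolun*, *telowtum*, *zasom*); -ot when the stem ends in a non-nasal consonant (*ehup*, *tujanaw*).
Since the final consonant of *hizam* is /m/ (a nasal), it takes -o, giving *hizamo*.
Since the final consonant of *zekap* is /p/ (non-nasal), it takes -ot, giving *zekapot*.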